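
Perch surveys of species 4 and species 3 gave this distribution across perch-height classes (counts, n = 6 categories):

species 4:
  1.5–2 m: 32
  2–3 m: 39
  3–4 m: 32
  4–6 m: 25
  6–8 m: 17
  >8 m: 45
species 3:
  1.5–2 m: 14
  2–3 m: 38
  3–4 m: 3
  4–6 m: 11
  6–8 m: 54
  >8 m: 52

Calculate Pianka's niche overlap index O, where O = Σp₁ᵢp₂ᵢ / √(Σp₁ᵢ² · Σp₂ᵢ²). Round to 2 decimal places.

Proportions for species 4 (n=190): 32/190=0.1684, 39/190=0.2053, 32/190=0.1684, 25/190=0.1316, 17/190=0.0895, 45/190=0.2368
Proportions for species 3 (n=172): 14/172=0.0814, 38/172=0.2209, 3/172=0.0174, 11/172=0.0640, 54/172=0.3140, 52/172=0.3023
Σ p₁ᵢp₂ᵢ = 0.013708 + 0.045351 + 0.002930 + 0.008422 + 0.028103 + 0.071585 = 0.170099
Σp_1ᵢ² = 0.1684² + 0.2053² + 0.1684² + 0.1316² + 0.0895² + 0.2368² = 0.028359 + 0.042148 + 0.028359 + 0.017319 + 0.008010 + 0.056074 = 0.180269
Σp_2ᵢ² = 0.0814² + 0.2209² + 0.0174² + 0.0640² + 0.3140² + 0.3023² = 0.006626 + 0.048797 + 0.000303 + 0.004096 + 0.098596 + 0.091385 = 0.249803
O = 0.170099 / √(0.180269 × 0.249803) = 0.170099 / 0.2122068 = 0.8016

0.80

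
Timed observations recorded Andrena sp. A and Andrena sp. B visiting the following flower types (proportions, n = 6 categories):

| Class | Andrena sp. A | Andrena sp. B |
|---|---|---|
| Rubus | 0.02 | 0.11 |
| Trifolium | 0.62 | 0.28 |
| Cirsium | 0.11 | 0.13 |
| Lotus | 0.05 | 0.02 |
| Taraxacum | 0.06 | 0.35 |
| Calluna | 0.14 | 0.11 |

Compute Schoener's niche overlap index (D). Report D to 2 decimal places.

0.60

Σ|p₁ᵢ − p₂ᵢ| = 0.09 + 0.34 + 0.02 + 0.03 + 0.29 + 0.03 = 0.80
D = 1 − ½ × 0.80 = 1 − 0.400 = 0.6000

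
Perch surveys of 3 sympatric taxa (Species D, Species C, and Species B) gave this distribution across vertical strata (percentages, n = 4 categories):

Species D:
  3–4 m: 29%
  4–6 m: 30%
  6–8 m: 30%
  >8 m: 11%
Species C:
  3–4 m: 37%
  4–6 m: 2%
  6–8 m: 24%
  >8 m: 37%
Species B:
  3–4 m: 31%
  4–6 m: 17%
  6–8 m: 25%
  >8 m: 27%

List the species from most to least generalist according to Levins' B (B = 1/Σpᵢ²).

Species B > Species D > Species C

Convert percentages to proportions (divide by 100).
Σp_Dᵢ² = 0.29² + 0.30² + 0.30² + 0.11² = 0.0841 + 0.0900 + 0.0900 + 0.0121 = 0.2762
B_D = 1 / 0.2762 = 3.6206
Σp_Cᵢ² = 0.37² + 0.02² + 0.24² + 0.37² = 0.1369 + 0.0004 + 0.0576 + 0.1369 = 0.3318
B_C = 1 / 0.3318 = 3.0139
Σp_Bᵢ² = 0.31² + 0.17² + 0.25² + 0.27² = 0.0961 + 0.0289 + 0.0625 + 0.0729 = 0.2604
B_B = 1 / 0.2604 = 3.8402
Ranking by B (broadest → narrowest): Species B (3.84) > Species D (3.62) > Species C (3.01)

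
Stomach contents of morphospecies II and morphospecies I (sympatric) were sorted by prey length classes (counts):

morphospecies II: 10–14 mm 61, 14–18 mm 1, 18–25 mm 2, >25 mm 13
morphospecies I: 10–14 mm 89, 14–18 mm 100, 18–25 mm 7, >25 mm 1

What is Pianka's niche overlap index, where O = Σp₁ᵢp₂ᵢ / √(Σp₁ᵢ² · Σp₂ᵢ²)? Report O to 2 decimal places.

0.66

Proportions for morphospecies II (n=77): 61/77=0.7922, 1/77=0.0130, 2/77=0.0260, 13/77=0.1688
Proportions for morphospecies I (n=197): 89/197=0.4518, 100/197=0.5076, 7/197=0.0355, 1/197=0.0051
Σ p₁ᵢp₂ᵢ = 0.357916 + 0.006599 + 0.000923 + 0.000861 = 0.366299
Σp_1ᵢ² = 0.7922² + 0.0130² + 0.0260² + 0.1688² = 0.627581 + 0.000169 + 0.000676 + 0.028493 = 0.656919
Σp_2ᵢ² = 0.4518² + 0.5076² + 0.0355² + 0.0051² = 0.204123 + 0.257658 + 0.001260 + 0.000026 = 0.463067
O = 0.366299 / √(0.656919 × 0.463067) = 0.366299 / 0.5515410 = 0.6641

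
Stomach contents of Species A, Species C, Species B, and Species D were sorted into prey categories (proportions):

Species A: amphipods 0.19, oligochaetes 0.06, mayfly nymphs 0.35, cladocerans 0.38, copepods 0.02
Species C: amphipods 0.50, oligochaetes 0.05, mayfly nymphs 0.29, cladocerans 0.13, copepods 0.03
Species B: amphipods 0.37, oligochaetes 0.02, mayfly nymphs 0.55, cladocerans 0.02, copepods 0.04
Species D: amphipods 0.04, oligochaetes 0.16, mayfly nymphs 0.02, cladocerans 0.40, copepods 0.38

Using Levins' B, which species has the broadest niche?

Σp_Aᵢ² = 0.19² + 0.06² + 0.35² + 0.38² + 0.02² = 0.0361 + 0.0036 + 0.1225 + 0.1444 + 0.0004 = 0.3070
B_A = 1 / 0.3070 = 3.2573
Σp_Cᵢ² = 0.50² + 0.05² + 0.29² + 0.13² + 0.03² = 0.2500 + 0.0025 + 0.0841 + 0.0169 + 0.0009 = 0.3544
B_C = 1 / 0.3544 = 2.8217
Σp_Bᵢ² = 0.37² + 0.02² + 0.55² + 0.02² + 0.04² = 0.1369 + 0.0004 + 0.3025 + 0.0004 + 0.0016 = 0.4418
B_B = 1 / 0.4418 = 2.2635
Σp_Dᵢ² = 0.04² + 0.16² + 0.02² + 0.40² + 0.38² = 0.0016 + 0.0256 + 0.0004 + 0.1600 + 0.1444 = 0.3320
B_D = 1 / 0.3320 = 3.0120
Highest B → broadest niche (most generalist): Species A (B = 3.26).

Species A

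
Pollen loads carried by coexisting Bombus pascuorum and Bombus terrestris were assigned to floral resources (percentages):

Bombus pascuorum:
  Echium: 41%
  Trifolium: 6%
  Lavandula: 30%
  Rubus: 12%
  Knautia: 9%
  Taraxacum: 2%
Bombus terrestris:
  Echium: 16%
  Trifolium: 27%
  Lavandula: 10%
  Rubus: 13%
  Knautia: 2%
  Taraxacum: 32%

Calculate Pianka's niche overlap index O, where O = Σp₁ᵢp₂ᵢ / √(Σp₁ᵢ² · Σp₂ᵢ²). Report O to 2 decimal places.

0.53

Convert percentages to proportions (divide by 100).
Σ p₁ᵢp₂ᵢ = 0.0656 + 0.0162 + 0.0300 + 0.0156 + 0.0018 + 0.0064 = 0.1356
Σp_1ᵢ² = 0.41² + 0.06² + 0.30² + 0.12² + 0.09² + 0.02² = 0.1681 + 0.0036 + 0.0900 + 0.0144 + 0.0081 + 0.0004 = 0.2846
Σp_2ᵢ² = 0.16² + 0.27² + 0.10² + 0.13² + 0.02² + 0.32² = 0.0256 + 0.0729 + 0.0100 + 0.0169 + 0.0004 + 0.1024 = 0.2282
O = 0.1356 / √(0.2846 × 0.2282) = 0.1356 / 0.25484 = 0.5321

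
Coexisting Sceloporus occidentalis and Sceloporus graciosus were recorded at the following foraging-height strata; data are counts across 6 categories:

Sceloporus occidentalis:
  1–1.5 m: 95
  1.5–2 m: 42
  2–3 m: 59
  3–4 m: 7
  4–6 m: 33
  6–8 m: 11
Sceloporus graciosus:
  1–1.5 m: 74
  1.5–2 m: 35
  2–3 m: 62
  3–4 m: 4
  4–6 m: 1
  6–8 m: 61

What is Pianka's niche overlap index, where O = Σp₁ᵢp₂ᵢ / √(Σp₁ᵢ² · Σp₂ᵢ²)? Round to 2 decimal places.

Proportions for Sceloporus occidentalis (n=247): 95/247=0.3846, 42/247=0.1700, 59/247=0.2389, 7/247=0.0283, 33/247=0.1336, 11/247=0.0445
Proportions for Sceloporus graciosus (n=237): 74/237=0.3122, 35/237=0.1477, 62/237=0.2616, 4/237=0.0169, 1/237=0.0042, 61/237=0.2574
Σ p₁ᵢp₂ᵢ = 0.120072 + 0.025109 + 0.062496 + 0.000478 + 0.000561 + 0.011454 = 0.220170
Σp_1ᵢ² = 0.3846² + 0.1700² + 0.2389² + 0.0283² + 0.1336² + 0.0445² = 0.147917 + 0.028900 + 0.057073 + 0.000801 + 0.017849 + 0.001980 = 0.254520
Σp_2ᵢ² = 0.3122² + 0.1477² + 0.2616² + 0.0169² + 0.0042² + 0.2574² = 0.097469 + 0.021815 + 0.068435 + 0.000286 + 0.000018 + 0.066255 = 0.254278
O = 0.220170 / √(0.254520 × 0.254278) = 0.220170 / 0.2543990 = 0.8655

0.87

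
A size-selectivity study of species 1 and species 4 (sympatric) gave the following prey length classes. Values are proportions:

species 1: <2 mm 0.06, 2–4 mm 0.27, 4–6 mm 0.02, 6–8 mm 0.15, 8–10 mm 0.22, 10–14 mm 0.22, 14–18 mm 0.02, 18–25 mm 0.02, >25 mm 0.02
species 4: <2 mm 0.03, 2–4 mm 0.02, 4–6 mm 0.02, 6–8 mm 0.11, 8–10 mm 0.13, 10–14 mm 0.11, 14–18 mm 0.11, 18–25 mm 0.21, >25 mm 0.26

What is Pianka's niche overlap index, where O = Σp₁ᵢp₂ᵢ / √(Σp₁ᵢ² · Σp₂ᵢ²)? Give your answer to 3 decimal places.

Σ p₁ᵢp₂ᵢ = 0.0018 + 0.0054 + 0.0004 + 0.0165 + 0.0286 + 0.0242 + 0.0022 + 0.0042 + 0.0052 = 0.0885
Σp_1ᵢ² = 0.06² + 0.27² + 0.02² + 0.15² + 0.22² + 0.22² + 0.02² + 0.02² + 0.02² = 0.0036 + 0.0729 + 0.0004 + 0.0225 + 0.0484 + 0.0484 + 0.0004 + 0.0004 + 0.0004 = 0.1974
Σp_2ᵢ² = 0.03² + 0.02² + 0.02² + 0.11² + 0.13² + 0.11² + 0.11² + 0.21² + 0.26² = 0.0009 + 0.0004 + 0.0004 + 0.0121 + 0.0169 + 0.0121 + 0.0121 + 0.0441 + 0.0676 = 0.1666
O = 0.0885 / √(0.1974 × 0.1666) = 0.0885 / 0.181347 = 0.48801

0.488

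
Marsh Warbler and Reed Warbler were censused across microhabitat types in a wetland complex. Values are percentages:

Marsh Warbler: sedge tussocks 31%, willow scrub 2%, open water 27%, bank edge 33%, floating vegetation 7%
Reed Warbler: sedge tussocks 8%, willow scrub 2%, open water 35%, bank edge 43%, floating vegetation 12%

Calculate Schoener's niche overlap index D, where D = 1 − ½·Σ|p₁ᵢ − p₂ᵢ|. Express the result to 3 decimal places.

0.770

Convert percentages to proportions (divide by 100).
Σ|p₁ᵢ − p₂ᵢ| = 0.23 + 0.00 + 0.08 + 0.10 + 0.05 = 0.46
D = 1 − ½ × 0.46 = 1 − 0.230 = 0.77000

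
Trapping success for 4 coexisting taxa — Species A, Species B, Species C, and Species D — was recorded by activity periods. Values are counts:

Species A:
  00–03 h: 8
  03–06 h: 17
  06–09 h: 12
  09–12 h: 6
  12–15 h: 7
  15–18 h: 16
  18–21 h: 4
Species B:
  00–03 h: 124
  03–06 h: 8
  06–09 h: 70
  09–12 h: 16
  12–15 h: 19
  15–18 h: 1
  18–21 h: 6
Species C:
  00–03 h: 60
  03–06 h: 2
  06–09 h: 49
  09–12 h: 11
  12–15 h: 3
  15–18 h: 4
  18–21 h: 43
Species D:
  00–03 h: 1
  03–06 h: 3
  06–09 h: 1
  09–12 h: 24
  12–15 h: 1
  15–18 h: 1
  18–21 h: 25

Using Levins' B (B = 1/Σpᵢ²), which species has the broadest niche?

Proportions for Species A (n=70): 8/70=0.1143, 17/70=0.2429, 12/70=0.1714, 6/70=0.0857, 7/70=0.1000, 16/70=0.2286, 4/70=0.0571
Proportions for Species B (n=244): 124/244=0.5082, 8/244=0.0328, 70/244=0.2869, 16/244=0.0656, 19/244=0.0779, 1/244=0.0041, 6/244=0.0246
Proportions for Species C (n=172): 60/172=0.3488, 2/172=0.0116, 49/172=0.2849, 11/172=0.0640, 3/172=0.0174, 4/172=0.0233, 43/172=0.2500
Proportions for Species D (n=56): 1/56=0.0179, 3/56=0.0536, 1/56=0.0179, 24/56=0.4286, 1/56=0.0179, 1/56=0.0179, 25/56=0.4464
Σp_Aᵢ² = 0.1143² + 0.2429² + 0.1714² + 0.0857² + 0.1000² + 0.2286² + 0.0571² = 0.013064 + 0.059000 + 0.029378 + 0.007344 + 0.010000 + 0.052258 + 0.003260 = 0.174304
B_A = 1 / 0.174304 = 5.7371
Σp_Bᵢ² = 0.5082² + 0.0328² + 0.2869² + 0.0656² + 0.0779² + 0.0041² + 0.0246² = 0.258267 + 0.001076 + 0.082312 + 0.004303 + 0.006068 + 0.000017 + 0.000605 = 0.352648
B_B = 1 / 0.352648 = 2.8357
Σp_Cᵢ² = 0.3488² + 0.0116² + 0.2849² + 0.0640² + 0.0174² + 0.0233² + 0.2500² = 0.121661 + 0.000135 + 0.081168 + 0.004096 + 0.000303 + 0.000543 + 0.062500 = 0.270406
B_C = 1 / 0.270406 = 3.6981
Σp_Dᵢ² = 0.0179² + 0.0536² + 0.0179² + 0.4286² + 0.0179² + 0.0179² + 0.4464² = 0.000320 + 0.002873 + 0.000320 + 0.183698 + 0.000320 + 0.000320 + 0.199273 = 0.387124
B_D = 1 / 0.387124 = 2.5832
Highest B → broadest niche (most generalist): Species A (B = 5.74).

Species A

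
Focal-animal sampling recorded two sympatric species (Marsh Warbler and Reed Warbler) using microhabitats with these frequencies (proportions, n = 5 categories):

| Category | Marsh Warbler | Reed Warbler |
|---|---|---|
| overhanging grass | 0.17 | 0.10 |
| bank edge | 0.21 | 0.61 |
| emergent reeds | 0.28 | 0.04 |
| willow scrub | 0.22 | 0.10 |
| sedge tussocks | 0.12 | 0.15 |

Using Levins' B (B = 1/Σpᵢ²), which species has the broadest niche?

Marsh Warbler

Σp_Marsᵢ² = 0.17² + 0.21² + 0.28² + 0.22² + 0.12² = 0.0289 + 0.0441 + 0.0784 + 0.0484 + 0.0144 = 0.2142
B_Mars = 1 / 0.2142 = 4.6685
Σp_Reedᵢ² = 0.10² + 0.61² + 0.04² + 0.10² + 0.15² = 0.0100 + 0.3721 + 0.0016 + 0.0100 + 0.0225 = 0.4162
B_Reed = 1 / 0.4162 = 2.4027
Highest B → broadest niche (most generalist): Marsh Warbler (B = 4.67).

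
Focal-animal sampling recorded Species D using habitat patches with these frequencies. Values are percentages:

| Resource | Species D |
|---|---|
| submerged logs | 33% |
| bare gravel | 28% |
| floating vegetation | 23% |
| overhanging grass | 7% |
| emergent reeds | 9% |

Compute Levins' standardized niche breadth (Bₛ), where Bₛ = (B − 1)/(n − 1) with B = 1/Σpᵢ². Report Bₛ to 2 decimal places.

0.74

Convert percentages to proportions (divide by 100).
Σpᵢ² = 0.33² + 0.28² + 0.23² + 0.07² + 0.09² = 0.1089 + 0.0784 + 0.0529 + 0.0049 + 0.0081 = 0.2532
B = 1 / 0.2532 = 3.9494
Bₛ = (B − 1)/(n − 1) = (3.9494 − 1)/(5 − 1) = 2.9494/4 = 0.7374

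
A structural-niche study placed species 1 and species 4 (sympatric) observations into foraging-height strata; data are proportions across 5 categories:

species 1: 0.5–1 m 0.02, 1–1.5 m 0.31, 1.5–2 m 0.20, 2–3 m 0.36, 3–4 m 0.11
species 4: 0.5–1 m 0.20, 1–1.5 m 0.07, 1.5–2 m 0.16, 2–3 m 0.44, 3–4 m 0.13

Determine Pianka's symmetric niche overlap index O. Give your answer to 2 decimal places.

Σ p₁ᵢp₂ᵢ = 0.0040 + 0.0217 + 0.0320 + 0.1584 + 0.0143 = 0.2304
Σp_1ᵢ² = 0.02² + 0.31² + 0.20² + 0.36² + 0.11² = 0.0004 + 0.0961 + 0.0400 + 0.1296 + 0.0121 = 0.2782
Σp_2ᵢ² = 0.20² + 0.07² + 0.16² + 0.44² + 0.13² = 0.0400 + 0.0049 + 0.0256 + 0.1936 + 0.0169 = 0.2810
O = 0.2304 / √(0.2782 × 0.2810) = 0.2304 / 0.27960 = 0.8240

0.82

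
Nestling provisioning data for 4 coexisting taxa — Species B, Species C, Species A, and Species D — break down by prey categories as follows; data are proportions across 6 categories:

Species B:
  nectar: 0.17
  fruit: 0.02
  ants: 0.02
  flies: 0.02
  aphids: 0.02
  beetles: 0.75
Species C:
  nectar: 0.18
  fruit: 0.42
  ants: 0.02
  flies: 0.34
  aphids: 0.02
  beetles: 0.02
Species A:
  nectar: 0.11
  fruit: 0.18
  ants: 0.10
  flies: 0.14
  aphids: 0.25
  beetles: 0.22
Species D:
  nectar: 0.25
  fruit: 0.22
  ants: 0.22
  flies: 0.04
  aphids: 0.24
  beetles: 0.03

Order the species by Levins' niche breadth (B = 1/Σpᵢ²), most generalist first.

Species A > Species D > Species C > Species B

Σp_Bᵢ² = 0.17² + 0.02² + 0.02² + 0.02² + 0.02² + 0.75² = 0.0289 + 0.0004 + 0.0004 + 0.0004 + 0.0004 + 0.5625 = 0.5930
B_B = 1 / 0.5930 = 1.6863
Σp_Cᵢ² = 0.18² + 0.42² + 0.02² + 0.34² + 0.02² + 0.02² = 0.0324 + 0.1764 + 0.0004 + 0.1156 + 0.0004 + 0.0004 = 0.3256
B_C = 1 / 0.3256 = 3.0713
Σp_Aᵢ² = 0.11² + 0.18² + 0.10² + 0.14² + 0.25² + 0.22² = 0.0121 + 0.0324 + 0.0100 + 0.0196 + 0.0625 + 0.0484 = 0.1850
B_A = 1 / 0.1850 = 5.4054
Σp_Dᵢ² = 0.25² + 0.22² + 0.22² + 0.04² + 0.24² + 0.03² = 0.0625 + 0.0484 + 0.0484 + 0.0016 + 0.0576 + 0.0009 = 0.2194
B_D = 1 / 0.2194 = 4.5579
Ranking by B (broadest → narrowest): Species A (5.41) > Species D (4.56) > Species C (3.07) > Species B (1.69)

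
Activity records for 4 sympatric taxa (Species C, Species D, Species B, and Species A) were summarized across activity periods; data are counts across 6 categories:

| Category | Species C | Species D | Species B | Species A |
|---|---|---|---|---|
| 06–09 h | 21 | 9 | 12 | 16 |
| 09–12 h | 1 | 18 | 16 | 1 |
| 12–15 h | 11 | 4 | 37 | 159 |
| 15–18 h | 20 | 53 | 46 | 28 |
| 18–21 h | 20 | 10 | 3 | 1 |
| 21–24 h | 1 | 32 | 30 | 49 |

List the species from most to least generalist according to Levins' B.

Species B > Species C > Species D > Species A

Proportions for Species C (n=74): 21/74=0.2838, 1/74=0.0135, 11/74=0.1486, 20/74=0.2703, 20/74=0.2703, 1/74=0.0135
Proportions for Species D (n=126): 9/126=0.0714, 18/126=0.1429, 4/126=0.0317, 53/126=0.4206, 10/126=0.0794, 32/126=0.2540
Proportions for Species B (n=144): 12/144=0.0833, 16/144=0.1111, 37/144=0.2569, 46/144=0.3194, 3/144=0.0208, 30/144=0.2083
Proportions for Species A (n=254): 16/254=0.0630, 1/254=0.0039, 159/254=0.6260, 28/254=0.1102, 1/254=0.0039, 49/254=0.1929
Σp_Cᵢ² = 0.2838² + 0.0135² + 0.1486² + 0.2703² + 0.2703² + 0.0135² = 0.080542 + 0.000182 + 0.022082 + 0.073062 + 0.073062 + 0.000182 = 0.249112
B_C = 1 / 0.249112 = 4.0143
Σp_Dᵢ² = 0.0714² + 0.1429² + 0.0317² + 0.4206² + 0.0794² + 0.2540² = 0.005098 + 0.020420 + 0.001005 + 0.176904 + 0.006304 + 0.064516 = 0.274247
B_D = 1 / 0.274247 = 3.6463
Σp_Bᵢ² = 0.0833² + 0.1111² + 0.2569² + 0.3194² + 0.0208² + 0.2083² = 0.006939 + 0.012343 + 0.065998 + 0.102016 + 0.000433 + 0.043389 = 0.231118
B_B = 1 / 0.231118 = 4.3268
Σp_Aᵢ² = 0.0630² + 0.0039² + 0.6260² + 0.1102² + 0.0039² + 0.1929² = 0.003969 + 0.000015 + 0.391876 + 0.012144 + 0.000015 + 0.037210 = 0.445229
B_A = 1 / 0.445229 = 2.2460
Ranking by B (broadest → narrowest): Species B (4.33) > Species C (4.01) > Species D (3.65) > Species A (2.25)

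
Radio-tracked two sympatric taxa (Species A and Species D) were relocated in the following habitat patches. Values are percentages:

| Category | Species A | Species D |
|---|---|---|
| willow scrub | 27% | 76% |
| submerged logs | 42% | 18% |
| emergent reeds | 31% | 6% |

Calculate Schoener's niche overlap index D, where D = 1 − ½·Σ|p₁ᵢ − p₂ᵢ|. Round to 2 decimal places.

0.51

Convert percentages to proportions (divide by 100).
Σ|p₁ᵢ − p₂ᵢ| = 0.49 + 0.24 + 0.25 = 0.98
D = 1 − ½ × 0.98 = 1 − 0.490 = 0.5100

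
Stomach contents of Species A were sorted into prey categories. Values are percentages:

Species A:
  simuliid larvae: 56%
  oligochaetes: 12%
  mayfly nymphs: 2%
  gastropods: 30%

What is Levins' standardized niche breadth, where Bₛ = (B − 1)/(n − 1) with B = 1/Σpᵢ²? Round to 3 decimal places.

0.463

Convert percentages to proportions (divide by 100).
Σpᵢ² = 0.56² + 0.12² + 0.02² + 0.30² = 0.3136 + 0.0144 + 0.0004 + 0.0900 = 0.4184
B = 1 / 0.4184 = 2.39006
Bₛ = (B − 1)/(n − 1) = (2.39006 − 1)/(4 − 1) = 1.39006/3 = 0.46335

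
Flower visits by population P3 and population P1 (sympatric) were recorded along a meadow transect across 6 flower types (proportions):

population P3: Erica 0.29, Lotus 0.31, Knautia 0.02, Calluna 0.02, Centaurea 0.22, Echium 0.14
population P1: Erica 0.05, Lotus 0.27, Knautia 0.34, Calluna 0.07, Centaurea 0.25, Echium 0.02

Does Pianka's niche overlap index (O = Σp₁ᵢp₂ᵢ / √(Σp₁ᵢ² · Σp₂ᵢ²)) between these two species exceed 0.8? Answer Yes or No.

No

Σ p₁ᵢp₂ᵢ = 0.0145 + 0.0837 + 0.0068 + 0.0014 + 0.0550 + 0.0028 = 0.1642
Σp_1ᵢ² = 0.29² + 0.31² + 0.02² + 0.02² + 0.22² + 0.14² = 0.0841 + 0.0961 + 0.0004 + 0.0004 + 0.0484 + 0.0196 = 0.2490
Σp_2ᵢ² = 0.05² + 0.27² + 0.34² + 0.07² + 0.25² + 0.02² = 0.0025 + 0.0729 + 0.1156 + 0.0049 + 0.0625 + 0.0004 = 0.2588
O = 0.1642 / √(0.2490 × 0.2588) = 0.1642 / 0.25385 = 0.6468
O = 0.6468 < 0.8 → No.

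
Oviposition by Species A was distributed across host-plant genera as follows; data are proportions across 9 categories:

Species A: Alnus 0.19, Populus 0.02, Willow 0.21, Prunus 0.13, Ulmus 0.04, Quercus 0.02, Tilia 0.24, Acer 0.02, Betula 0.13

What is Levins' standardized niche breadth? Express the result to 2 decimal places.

0.59

Σpᵢ² = 0.19² + 0.02² + 0.21² + 0.13² + 0.04² + 0.02² + 0.24² + 0.02² + 0.13² = 0.0361 + 0.0004 + 0.0441 + 0.0169 + 0.0016 + 0.0004 + 0.0576 + 0.0004 + 0.0169 = 0.1744
B = 1 / 0.1744 = 5.7339
Bₛ = (B − 1)/(n − 1) = (5.7339 − 1)/(9 − 1) = 4.7339/8 = 0.5917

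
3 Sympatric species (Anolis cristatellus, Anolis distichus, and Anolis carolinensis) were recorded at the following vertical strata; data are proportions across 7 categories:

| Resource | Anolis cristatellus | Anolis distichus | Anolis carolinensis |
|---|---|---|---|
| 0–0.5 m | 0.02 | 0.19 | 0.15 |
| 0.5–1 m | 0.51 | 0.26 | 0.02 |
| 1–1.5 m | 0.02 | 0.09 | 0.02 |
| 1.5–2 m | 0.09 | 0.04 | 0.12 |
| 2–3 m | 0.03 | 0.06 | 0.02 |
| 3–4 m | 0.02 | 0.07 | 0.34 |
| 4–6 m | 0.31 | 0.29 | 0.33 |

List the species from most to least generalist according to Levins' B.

Anolis distichus > Anolis carolinensis > Anolis cristatellus

Σp_crisᵢ² = 0.02² + 0.51² + 0.02² + 0.09² + 0.03² + 0.02² + 0.31² = 0.0004 + 0.2601 + 0.0004 + 0.0081 + 0.0009 + 0.0004 + 0.0961 = 0.3664
B_cris = 1 / 0.3664 = 2.7293
Σp_distᵢ² = 0.19² + 0.26² + 0.09² + 0.04² + 0.06² + 0.07² + 0.29² = 0.0361 + 0.0676 + 0.0081 + 0.0016 + 0.0036 + 0.0049 + 0.0841 = 0.2060
B_dist = 1 / 0.2060 = 4.8544
Σp_caroᵢ² = 0.15² + 0.02² + 0.02² + 0.12² + 0.02² + 0.34² + 0.33² = 0.0225 + 0.0004 + 0.0004 + 0.0144 + 0.0004 + 0.1156 + 0.1089 = 0.2626
B_caro = 1 / 0.2626 = 3.8081
Ranking by B (broadest → narrowest): Anolis distichus (4.85) > Anolis carolinensis (3.81) > Anolis cristatellus (2.73)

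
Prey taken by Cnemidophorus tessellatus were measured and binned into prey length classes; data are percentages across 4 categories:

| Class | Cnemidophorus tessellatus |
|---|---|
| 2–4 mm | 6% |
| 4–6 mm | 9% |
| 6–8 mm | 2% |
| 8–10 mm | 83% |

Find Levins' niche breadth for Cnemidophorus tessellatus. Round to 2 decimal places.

1.43

Convert percentages to proportions (divide by 100).
Σpᵢ² = 0.06² + 0.09² + 0.02² + 0.83² = 0.0036 + 0.0081 + 0.0004 + 0.6889 = 0.7010
B = 1 / 0.7010 = 1.4265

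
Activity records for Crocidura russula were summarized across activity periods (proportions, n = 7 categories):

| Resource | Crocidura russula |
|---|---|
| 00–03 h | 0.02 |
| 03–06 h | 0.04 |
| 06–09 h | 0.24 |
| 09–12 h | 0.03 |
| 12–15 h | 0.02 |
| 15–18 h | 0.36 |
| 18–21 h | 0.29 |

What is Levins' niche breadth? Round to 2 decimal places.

3.64

Σpᵢ² = 0.02² + 0.04² + 0.24² + 0.03² + 0.02² + 0.36² + 0.29² = 0.0004 + 0.0016 + 0.0576 + 0.0009 + 0.0004 + 0.1296 + 0.0841 = 0.2746
B = 1 / 0.2746 = 3.6417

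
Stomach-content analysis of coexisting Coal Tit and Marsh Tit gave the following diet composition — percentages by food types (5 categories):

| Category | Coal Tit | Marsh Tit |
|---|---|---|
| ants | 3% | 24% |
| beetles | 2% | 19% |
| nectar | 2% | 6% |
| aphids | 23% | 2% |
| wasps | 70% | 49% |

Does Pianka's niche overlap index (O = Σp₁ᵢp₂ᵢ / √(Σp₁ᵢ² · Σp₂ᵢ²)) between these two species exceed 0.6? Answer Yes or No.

Yes

Convert percentages to proportions (divide by 100).
Σ p₁ᵢp₂ᵢ = 0.0072 + 0.0038 + 0.0012 + 0.0046 + 0.3430 = 0.3598
Σp_1ᵢ² = 0.03² + 0.02² + 0.02² + 0.23² + 0.70² = 0.0009 + 0.0004 + 0.0004 + 0.0529 + 0.4900 = 0.5446
Σp_2ᵢ² = 0.24² + 0.19² + 0.06² + 0.02² + 0.49² = 0.0576 + 0.0361 + 0.0036 + 0.0004 + 0.2401 = 0.3378
O = 0.3598 / √(0.5446 × 0.3378) = 0.3598 / 0.42891 = 0.8389
O = 0.8389 > 0.6 → Yes.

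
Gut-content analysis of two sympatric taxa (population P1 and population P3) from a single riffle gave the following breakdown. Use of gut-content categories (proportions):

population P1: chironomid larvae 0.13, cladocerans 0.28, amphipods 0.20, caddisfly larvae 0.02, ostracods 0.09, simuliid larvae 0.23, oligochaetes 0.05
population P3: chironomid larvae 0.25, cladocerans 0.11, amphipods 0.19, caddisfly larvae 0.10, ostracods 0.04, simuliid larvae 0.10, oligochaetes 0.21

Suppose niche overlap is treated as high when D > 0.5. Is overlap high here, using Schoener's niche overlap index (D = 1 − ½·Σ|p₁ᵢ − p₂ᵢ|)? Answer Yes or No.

Yes

Σ|p₁ᵢ − p₂ᵢ| = 0.12 + 0.17 + 0.01 + 0.08 + 0.05 + 0.13 + 0.16 = 0.72
D = 1 − ½ × 0.72 = 1 − 0.360 = 0.6400
D = 0.6400 > 0.5 → Yes.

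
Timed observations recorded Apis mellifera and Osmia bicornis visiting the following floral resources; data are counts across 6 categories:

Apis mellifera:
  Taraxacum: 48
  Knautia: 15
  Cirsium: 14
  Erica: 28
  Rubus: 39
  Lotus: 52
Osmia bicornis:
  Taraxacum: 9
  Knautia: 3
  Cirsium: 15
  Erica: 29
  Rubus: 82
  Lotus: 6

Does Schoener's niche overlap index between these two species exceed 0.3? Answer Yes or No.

Proportions for Apis mellifera (n=196): 48/196=0.2449, 15/196=0.0765, 14/196=0.0714, 28/196=0.1429, 39/196=0.1990, 52/196=0.2653
Proportions for Osmia bicornis (n=144): 9/144=0.0625, 3/144=0.0208, 15/144=0.1042, 29/144=0.2014, 82/144=0.5694, 6/144=0.0417
Σ|p₁ᵢ − p₂ᵢ| = 0.1824 + 0.0557 + 0.0328 + 0.0585 + 0.3704 + 0.2236 = 0.9234
D = 1 − ½ × 0.9234 = 1 − 0.46170 = 0.53830
D = 0.53830 > 0.3 → Yes.

Yes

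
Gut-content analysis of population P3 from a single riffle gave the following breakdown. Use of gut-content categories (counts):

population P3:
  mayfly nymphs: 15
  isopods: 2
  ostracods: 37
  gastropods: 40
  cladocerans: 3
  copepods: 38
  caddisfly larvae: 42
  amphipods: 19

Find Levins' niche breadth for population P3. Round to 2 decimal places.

5.67

Proportions for population P3 (n=196): 15/196=0.0765, 2/196=0.0102, 37/196=0.1888, 40/196=0.2041, 3/196=0.0153, 38/196=0.1939, 42/196=0.2143, 19/196=0.0969
Σpᵢ² = 0.0765² + 0.0102² + 0.1888² + 0.2041² + 0.0153² + 0.1939² + 0.2143² + 0.0969² = 0.005852 + 0.000104 + 0.035645 + 0.041657 + 0.000234 + 0.037597 + 0.045924 + 0.009390 = 0.176403
B = 1 / 0.176403 = 5.6688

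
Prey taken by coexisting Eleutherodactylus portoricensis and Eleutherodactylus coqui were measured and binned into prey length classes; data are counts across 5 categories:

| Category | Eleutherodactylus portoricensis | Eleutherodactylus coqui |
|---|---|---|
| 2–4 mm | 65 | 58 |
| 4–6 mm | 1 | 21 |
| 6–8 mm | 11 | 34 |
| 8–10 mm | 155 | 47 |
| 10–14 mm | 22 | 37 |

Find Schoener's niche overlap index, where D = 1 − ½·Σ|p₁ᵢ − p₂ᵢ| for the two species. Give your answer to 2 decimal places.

0.63

Proportions for Eleutherodactylus portoricensis (n=254): 65/254=0.2559, 1/254=0.0039, 11/254=0.0433, 155/254=0.6102, 22/254=0.0866
Proportions for Eleutherodactylus coqui (n=197): 58/197=0.2944, 21/197=0.1066, 34/197=0.1726, 47/197=0.2386, 37/197=0.1878
Σ|p₁ᵢ − p₂ᵢ| = 0.0385 + 0.1027 + 0.1293 + 0.3716 + 0.1012 = 0.7433
D = 1 − ½ × 0.7433 = 1 − 0.37165 = 0.62835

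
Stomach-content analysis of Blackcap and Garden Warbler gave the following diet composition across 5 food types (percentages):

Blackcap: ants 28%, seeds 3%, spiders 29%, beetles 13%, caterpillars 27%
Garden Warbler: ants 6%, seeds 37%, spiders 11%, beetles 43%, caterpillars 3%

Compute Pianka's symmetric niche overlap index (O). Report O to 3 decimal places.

Convert percentages to proportions (divide by 100).
Σ p₁ᵢp₂ᵢ = 0.0168 + 0.0111 + 0.0319 + 0.0559 + 0.0081 = 0.1238
Σp_1ᵢ² = 0.28² + 0.03² + 0.29² + 0.13² + 0.27² = 0.0784 + 0.0009 + 0.0841 + 0.0169 + 0.0729 = 0.2532
Σp_2ᵢ² = 0.06² + 0.37² + 0.11² + 0.43² + 0.03² = 0.0036 + 0.1369 + 0.0121 + 0.1849 + 0.0009 = 0.3384
O = 0.1238 / √(0.2532 × 0.3384) = 0.1238 / 0.292716 = 0.42294

0.423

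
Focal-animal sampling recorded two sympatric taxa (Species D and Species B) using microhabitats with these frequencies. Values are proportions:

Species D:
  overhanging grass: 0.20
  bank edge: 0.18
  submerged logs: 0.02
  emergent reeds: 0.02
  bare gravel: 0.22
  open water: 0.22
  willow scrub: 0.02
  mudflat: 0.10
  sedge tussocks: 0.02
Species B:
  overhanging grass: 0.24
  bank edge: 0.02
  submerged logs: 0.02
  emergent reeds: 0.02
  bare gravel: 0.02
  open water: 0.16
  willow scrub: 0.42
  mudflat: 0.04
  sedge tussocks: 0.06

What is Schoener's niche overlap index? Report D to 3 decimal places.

Σ|p₁ᵢ − p₂ᵢ| = 0.04 + 0.16 + 0.00 + 0.00 + 0.20 + 0.06 + 0.40 + 0.06 + 0.04 = 0.96
D = 1 − ½ × 0.96 = 1 − 0.480 = 0.52000

0.520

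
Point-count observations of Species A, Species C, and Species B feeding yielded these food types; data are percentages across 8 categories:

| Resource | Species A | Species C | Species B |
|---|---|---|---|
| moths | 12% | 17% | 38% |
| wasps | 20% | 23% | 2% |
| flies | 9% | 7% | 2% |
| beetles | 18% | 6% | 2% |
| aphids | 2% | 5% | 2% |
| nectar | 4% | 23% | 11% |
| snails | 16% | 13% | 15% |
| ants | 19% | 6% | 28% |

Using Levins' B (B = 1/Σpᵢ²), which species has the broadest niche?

Convert percentages to proportions (divide by 100).
Σp_Aᵢ² = 0.12² + 0.20² + 0.09² + 0.18² + 0.02² + 0.04² + 0.16² + 0.19² = 0.0144 + 0.0400 + 0.0081 + 0.0324 + 0.0004 + 0.0016 + 0.0256 + 0.0361 = 0.1586
B_A = 1 / 0.1586 = 6.3052
Σp_Cᵢ² = 0.17² + 0.23² + 0.07² + 0.06² + 0.05² + 0.23² + 0.13² + 0.06² = 0.0289 + 0.0529 + 0.0049 + 0.0036 + 0.0025 + 0.0529 + 0.0169 + 0.0036 = 0.1662
B_C = 1 / 0.1662 = 6.0168
Σp_Bᵢ² = 0.38² + 0.02² + 0.02² + 0.02² + 0.02² + 0.11² + 0.15² + 0.28² = 0.1444 + 0.0004 + 0.0004 + 0.0004 + 0.0004 + 0.0121 + 0.0225 + 0.0784 = 0.2590
B_B = 1 / 0.2590 = 3.8610
Highest B → broadest niche (most generalist): Species A (B = 6.31).

Species A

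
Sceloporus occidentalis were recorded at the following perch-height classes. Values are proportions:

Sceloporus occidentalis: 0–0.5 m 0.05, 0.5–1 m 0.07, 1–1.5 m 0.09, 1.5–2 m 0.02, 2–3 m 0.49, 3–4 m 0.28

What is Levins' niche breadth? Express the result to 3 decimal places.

Σpᵢ² = 0.05² + 0.07² + 0.09² + 0.02² + 0.49² + 0.28² = 0.0025 + 0.0049 + 0.0081 + 0.0004 + 0.2401 + 0.0784 = 0.3344
B = 1 / 0.3344 = 2.99043

2.990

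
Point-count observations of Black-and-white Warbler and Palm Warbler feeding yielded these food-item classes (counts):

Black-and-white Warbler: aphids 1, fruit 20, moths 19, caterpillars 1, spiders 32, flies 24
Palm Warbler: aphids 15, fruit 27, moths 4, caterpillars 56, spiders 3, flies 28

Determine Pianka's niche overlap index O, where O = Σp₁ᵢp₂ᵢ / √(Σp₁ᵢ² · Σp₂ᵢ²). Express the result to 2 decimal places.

Proportions for Black-and-white Warbler (n=97): 1/97=0.0103, 20/97=0.2062, 19/97=0.1959, 1/97=0.0103, 32/97=0.3299, 24/97=0.2474
Proportions for Palm Warbler (n=133): 15/133=0.1128, 27/133=0.2030, 4/133=0.0301, 56/133=0.4211, 3/133=0.0226, 28/133=0.2105
Σ p₁ᵢp₂ᵢ = 0.001162 + 0.041859 + 0.005897 + 0.004337 + 0.007456 + 0.052078 = 0.112789
Σp_1ᵢ² = 0.0103² + 0.2062² + 0.1959² + 0.0103² + 0.3299² + 0.2474² = 0.000106 + 0.042518 + 0.038377 + 0.000106 + 0.108834 + 0.061207 = 0.251148
Σp_2ᵢ² = 0.1128² + 0.2030² + 0.0301² + 0.4211² + 0.0226² + 0.2105² = 0.012724 + 0.041209 + 0.000906 + 0.177325 + 0.000511 + 0.044310 = 0.276985
O = 0.112789 / √(0.251148 × 0.276985) = 0.112789 / 0.2637503 = 0.4276

0.43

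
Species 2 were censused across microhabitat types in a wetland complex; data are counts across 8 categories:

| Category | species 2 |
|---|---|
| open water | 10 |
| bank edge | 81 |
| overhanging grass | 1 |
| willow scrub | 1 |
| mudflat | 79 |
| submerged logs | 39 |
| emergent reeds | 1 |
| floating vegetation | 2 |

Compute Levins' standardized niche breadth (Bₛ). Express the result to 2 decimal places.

Proportions for species 2 (n=214): 10/214=0.0467, 81/214=0.3785, 1/214=0.0047, 1/214=0.0047, 79/214=0.3692, 39/214=0.1822, 1/214=0.0047, 2/214=0.0093
Σpᵢ² = 0.0467² + 0.3785² + 0.0047² + 0.0047² + 0.3692² + 0.1822² + 0.0047² + 0.0093² = 0.002181 + 0.143262 + 0.000022 + 0.000022 + 0.136309 + 0.033197 + 0.000022 + 0.000086 = 0.315101
B = 1 / 0.315101 = 3.1736
Bₛ = (B − 1)/(n − 1) = (3.1736 − 1)/(8 − 1) = 2.1736/7 = 0.3105

0.31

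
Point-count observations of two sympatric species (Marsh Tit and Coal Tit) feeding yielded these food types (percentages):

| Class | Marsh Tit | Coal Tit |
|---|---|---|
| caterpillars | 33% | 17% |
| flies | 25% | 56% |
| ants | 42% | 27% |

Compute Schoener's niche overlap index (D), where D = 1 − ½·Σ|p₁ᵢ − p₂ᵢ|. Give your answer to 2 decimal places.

0.69

Convert percentages to proportions (divide by 100).
Σ|p₁ᵢ − p₂ᵢ| = 0.16 + 0.31 + 0.15 = 0.62
D = 1 − ½ × 0.62 = 1 − 0.310 = 0.6900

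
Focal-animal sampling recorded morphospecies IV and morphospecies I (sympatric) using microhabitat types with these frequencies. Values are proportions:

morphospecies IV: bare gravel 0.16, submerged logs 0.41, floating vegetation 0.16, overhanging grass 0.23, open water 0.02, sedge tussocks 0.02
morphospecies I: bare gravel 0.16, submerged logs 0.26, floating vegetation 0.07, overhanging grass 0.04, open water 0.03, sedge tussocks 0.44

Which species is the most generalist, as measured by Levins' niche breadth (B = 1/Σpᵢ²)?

Σp_IVᵢ² = 0.16² + 0.41² + 0.16² + 0.23² + 0.02² + 0.02² = 0.0256 + 0.1681 + 0.0256 + 0.0529 + 0.0004 + 0.0004 = 0.2730
B_IV = 1 / 0.2730 = 3.6630
Σp_Iᵢ² = 0.16² + 0.26² + 0.07² + 0.04² + 0.03² + 0.44² = 0.0256 + 0.0676 + 0.0049 + 0.0016 + 0.0009 + 0.1936 = 0.2942
B_I = 1 / 0.2942 = 3.3990
Highest B → broadest niche (most generalist): morphospecies IV (B = 3.66).

morphospecies IV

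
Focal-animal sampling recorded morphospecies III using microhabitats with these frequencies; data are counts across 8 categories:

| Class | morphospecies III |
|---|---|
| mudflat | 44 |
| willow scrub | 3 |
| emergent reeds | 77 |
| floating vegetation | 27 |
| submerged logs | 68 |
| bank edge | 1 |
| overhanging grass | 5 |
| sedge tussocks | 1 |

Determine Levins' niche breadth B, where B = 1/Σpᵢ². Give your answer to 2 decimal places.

3.85

Proportions for morphospecies III (n=226): 44/226=0.1947, 3/226=0.0133, 77/226=0.3407, 27/226=0.1195, 68/226=0.3009, 1/226=0.0044, 5/226=0.0221, 1/226=0.0044
Σpᵢ² = 0.1947² + 0.0133² + 0.3407² + 0.1195² + 0.3009² + 0.0044² + 0.0221² + 0.0044² = 0.037908 + 0.000177 + 0.116076 + 0.014280 + 0.090541 + 0.000019 + 0.000488 + 0.000019 = 0.259508
B = 1 / 0.259508 = 3.8534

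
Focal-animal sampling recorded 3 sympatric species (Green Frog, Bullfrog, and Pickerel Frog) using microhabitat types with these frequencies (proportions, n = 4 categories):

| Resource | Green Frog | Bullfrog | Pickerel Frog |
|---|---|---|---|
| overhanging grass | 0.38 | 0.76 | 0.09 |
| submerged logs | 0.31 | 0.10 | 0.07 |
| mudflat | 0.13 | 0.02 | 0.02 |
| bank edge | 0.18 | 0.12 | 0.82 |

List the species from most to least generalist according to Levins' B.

Green Frog > Bullfrog > Pickerel Frog

Σp_Greeᵢ² = 0.38² + 0.31² + 0.13² + 0.18² = 0.1444 + 0.0961 + 0.0169 + 0.0324 = 0.2898
B_Gree = 1 / 0.2898 = 3.4507
Σp_Bullᵢ² = 0.76² + 0.10² + 0.02² + 0.12² = 0.5776 + 0.0100 + 0.0004 + 0.0144 = 0.6024
B_Bull = 1 / 0.6024 = 1.6600
Σp_Pickᵢ² = 0.09² + 0.07² + 0.02² + 0.82² = 0.0081 + 0.0049 + 0.0004 + 0.6724 = 0.6858
B_Pick = 1 / 0.6858 = 1.4582
Ranking by B (broadest → narrowest): Green Frog (3.45) > Bullfrog (1.66) > Pickerel Frog (1.46)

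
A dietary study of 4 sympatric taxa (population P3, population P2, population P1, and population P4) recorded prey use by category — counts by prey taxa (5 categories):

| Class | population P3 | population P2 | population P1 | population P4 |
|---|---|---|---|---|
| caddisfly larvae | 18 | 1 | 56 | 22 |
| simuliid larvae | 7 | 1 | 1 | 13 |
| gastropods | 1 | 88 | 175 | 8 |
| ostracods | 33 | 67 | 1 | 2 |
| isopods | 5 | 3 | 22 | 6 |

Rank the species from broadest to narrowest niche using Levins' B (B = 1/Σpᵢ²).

population P4 > population P3 > population P2 > population P1

Proportions for population P3 (n=64): 18/64=0.2813, 7/64=0.1094, 1/64=0.0156, 33/64=0.5156, 5/64=0.0781
Proportions for population P2 (n=160): 1/160=0.0063, 1/160=0.0063, 88/160=0.5500, 67/160=0.4188, 3/160=0.0188
Proportions for population P1 (n=255): 56/255=0.2196, 1/255=0.0039, 175/255=0.6863, 1/255=0.0039, 22/255=0.0863
Proportions for population P4 (n=51): 22/51=0.4314, 13/51=0.2549, 8/51=0.1569, 2/51=0.0392, 6/51=0.1176
Σp_P3ᵢ² = 0.2813² + 0.1094² + 0.0156² + 0.5156² + 0.0781² = 0.079130 + 0.011968 + 0.000243 + 0.265843 + 0.006100 = 0.363284
B_P3 = 1 / 0.363284 = 2.7527
Σp_P2ᵢ² = 0.0063² + 0.0063² + 0.5500² + 0.4188² + 0.0188² = 0.000040 + 0.000040 + 0.302500 + 0.175393 + 0.000353 = 0.478326
B_P2 = 1 / 0.478326 = 2.0906
Σp_P1ᵢ² = 0.2196² + 0.0039² + 0.6863² + 0.0039² + 0.0863² = 0.048224 + 0.000015 + 0.471008 + 0.000015 + 0.007448 = 0.526710
B_P1 = 1 / 0.526710 = 1.8986
Σp_P4ᵢ² = 0.4314² + 0.2549² + 0.1569² + 0.0392² + 0.1176² = 0.186106 + 0.064974 + 0.024618 + 0.001537 + 0.013830 = 0.291065
B_P4 = 1 / 0.291065 = 3.4357
Ranking by B (broadest → narrowest): population P4 (3.44) > population P3 (2.75) > population P2 (2.09) > population P1 (1.90)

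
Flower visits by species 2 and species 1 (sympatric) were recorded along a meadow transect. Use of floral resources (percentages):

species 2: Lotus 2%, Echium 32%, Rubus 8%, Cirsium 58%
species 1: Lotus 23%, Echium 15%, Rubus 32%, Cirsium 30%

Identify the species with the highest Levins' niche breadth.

Convert percentages to proportions (divide by 100).
Σp_2ᵢ² = 0.02² + 0.32² + 0.08² + 0.58² = 0.0004 + 0.1024 + 0.0064 + 0.3364 = 0.4456
B_2 = 1 / 0.4456 = 2.2442
Σp_1ᵢ² = 0.23² + 0.15² + 0.32² + 0.30² = 0.0529 + 0.0225 + 0.1024 + 0.0900 = 0.2678
B_1 = 1 / 0.2678 = 3.7341
Highest B → broadest niche (most generalist): species 1 (B = 3.73).

species 1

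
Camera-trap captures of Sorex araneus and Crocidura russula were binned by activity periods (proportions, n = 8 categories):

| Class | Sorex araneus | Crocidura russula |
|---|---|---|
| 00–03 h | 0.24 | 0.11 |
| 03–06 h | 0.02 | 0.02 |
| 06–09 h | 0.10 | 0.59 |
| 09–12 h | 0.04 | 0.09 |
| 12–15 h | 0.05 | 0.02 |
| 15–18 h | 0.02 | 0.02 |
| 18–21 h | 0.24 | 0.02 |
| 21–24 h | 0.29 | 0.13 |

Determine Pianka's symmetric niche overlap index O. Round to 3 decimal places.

Σ p₁ᵢp₂ᵢ = 0.0264 + 0.0004 + 0.0590 + 0.0036 + 0.0010 + 0.0004 + 0.0048 + 0.0377 = 0.1333
Σp_1ᵢ² = 0.24² + 0.02² + 0.10² + 0.04² + 0.05² + 0.02² + 0.24² + 0.29² = 0.0576 + 0.0004 + 0.0100 + 0.0016 + 0.0025 + 0.0004 + 0.0576 + 0.0841 = 0.2142
Σp_2ᵢ² = 0.11² + 0.02² + 0.59² + 0.09² + 0.02² + 0.02² + 0.02² + 0.13² = 0.0121 + 0.0004 + 0.3481 + 0.0081 + 0.0004 + 0.0004 + 0.0004 + 0.0169 = 0.3868
O = 0.1333 / √(0.2142 × 0.3868) = 0.1333 / 0.287841 = 0.46310

0.463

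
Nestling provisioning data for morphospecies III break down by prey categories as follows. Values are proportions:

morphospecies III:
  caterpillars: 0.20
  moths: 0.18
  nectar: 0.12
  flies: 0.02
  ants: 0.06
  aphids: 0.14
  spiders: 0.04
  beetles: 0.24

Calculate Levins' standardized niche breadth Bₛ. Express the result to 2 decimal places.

Σpᵢ² = 0.20² + 0.18² + 0.12² + 0.02² + 0.06² + 0.14² + 0.04² + 0.24² = 0.0400 + 0.0324 + 0.0144 + 0.0004 + 0.0036 + 0.0196 + 0.0016 + 0.0576 = 0.1696
B = 1 / 0.1696 = 5.8962
Bₛ = (B − 1)/(n − 1) = (5.8962 − 1)/(8 − 1) = 4.8962/7 = 0.6995

0.70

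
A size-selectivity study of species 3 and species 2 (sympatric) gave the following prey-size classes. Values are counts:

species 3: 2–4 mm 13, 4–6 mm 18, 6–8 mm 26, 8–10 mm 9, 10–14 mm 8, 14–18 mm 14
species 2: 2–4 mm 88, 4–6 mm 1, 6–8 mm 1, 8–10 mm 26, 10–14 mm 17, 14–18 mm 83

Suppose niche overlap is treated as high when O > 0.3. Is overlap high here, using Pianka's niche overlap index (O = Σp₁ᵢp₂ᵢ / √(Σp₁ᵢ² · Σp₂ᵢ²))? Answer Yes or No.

Yes

Proportions for species 3 (n=88): 13/88=0.1477, 18/88=0.2045, 26/88=0.2955, 9/88=0.1023, 8/88=0.0909, 14/88=0.1591
Proportions for species 2 (n=216): 88/216=0.4074, 1/216=0.0046, 1/216=0.0046, 26/216=0.1204, 17/216=0.0787, 83/216=0.3843
Σ p₁ᵢp₂ᵢ = 0.060173 + 0.000941 + 0.001359 + 0.012317 + 0.007154 + 0.061142 = 0.143086
Σp_1ᵢ² = 0.1477² + 0.2045² + 0.2955² + 0.1023² + 0.0909² + 0.1591² = 0.021815 + 0.041820 + 0.087320 + 0.010465 + 0.008263 + 0.025313 = 0.194996
Σp_2ᵢ² = 0.4074² + 0.0046² + 0.0046² + 0.1204² + 0.0787² + 0.3843² = 0.165975 + 0.000021 + 0.000021 + 0.014496 + 0.006194 + 0.147686 = 0.334393
O = 0.143086 / √(0.194996 × 0.334393) = 0.143086 / 0.2553533 = 0.5603
O = 0.5603 > 0.3 → Yes.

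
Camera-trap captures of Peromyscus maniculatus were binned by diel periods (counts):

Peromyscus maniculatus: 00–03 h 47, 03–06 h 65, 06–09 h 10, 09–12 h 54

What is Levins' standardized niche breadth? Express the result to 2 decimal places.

Proportions for Peromyscus maniculatus (n=176): 47/176=0.2670, 65/176=0.3693, 10/176=0.0568, 54/176=0.3068
Σpᵢ² = 0.2670² + 0.3693² + 0.0568² + 0.3068² = 0.071289 + 0.136382 + 0.003226 + 0.094126 = 0.305023
B = 1 / 0.305023 = 3.2784
Bₛ = (B − 1)/(n − 1) = (3.2784 − 1)/(4 − 1) = 2.2784/3 = 0.7595

0.76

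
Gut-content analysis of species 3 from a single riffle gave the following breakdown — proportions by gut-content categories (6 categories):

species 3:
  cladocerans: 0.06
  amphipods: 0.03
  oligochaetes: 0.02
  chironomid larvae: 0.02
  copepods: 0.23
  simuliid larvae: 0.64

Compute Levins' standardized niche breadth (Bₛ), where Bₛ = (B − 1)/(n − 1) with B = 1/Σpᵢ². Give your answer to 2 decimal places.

Σpᵢ² = 0.06² + 0.03² + 0.02² + 0.02² + 0.23² + 0.64² = 0.0036 + 0.0009 + 0.0004 + 0.0004 + 0.0529 + 0.4096 = 0.4678
B = 1 / 0.4678 = 2.1377
Bₛ = (B − 1)/(n − 1) = (2.1377 − 1)/(6 − 1) = 1.1377/5 = 0.2275

0.23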